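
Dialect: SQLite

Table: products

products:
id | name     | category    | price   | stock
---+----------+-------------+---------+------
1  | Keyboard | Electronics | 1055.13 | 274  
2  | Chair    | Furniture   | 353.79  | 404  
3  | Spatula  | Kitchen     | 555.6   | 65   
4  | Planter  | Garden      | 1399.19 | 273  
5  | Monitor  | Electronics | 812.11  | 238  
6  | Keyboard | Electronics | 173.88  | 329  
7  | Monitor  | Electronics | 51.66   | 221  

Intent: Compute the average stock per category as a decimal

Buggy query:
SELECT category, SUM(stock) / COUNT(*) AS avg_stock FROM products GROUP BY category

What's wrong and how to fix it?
Bug: SUM(stock) and COUNT(*) are both integers; the division truncates the fractional part

Fix: Cast one side to REAL so the division keeps the fractional part

Corrected query:
SELECT category, SUM(stock) * 1.0 / COUNT(*) AS avg_stock FROM products GROUP BY category

Result:
category    | avg_stock
------------+----------
Electronics | 265.5    
Furniture   | 404      
Garden      | 273      
Kitchen     | 65       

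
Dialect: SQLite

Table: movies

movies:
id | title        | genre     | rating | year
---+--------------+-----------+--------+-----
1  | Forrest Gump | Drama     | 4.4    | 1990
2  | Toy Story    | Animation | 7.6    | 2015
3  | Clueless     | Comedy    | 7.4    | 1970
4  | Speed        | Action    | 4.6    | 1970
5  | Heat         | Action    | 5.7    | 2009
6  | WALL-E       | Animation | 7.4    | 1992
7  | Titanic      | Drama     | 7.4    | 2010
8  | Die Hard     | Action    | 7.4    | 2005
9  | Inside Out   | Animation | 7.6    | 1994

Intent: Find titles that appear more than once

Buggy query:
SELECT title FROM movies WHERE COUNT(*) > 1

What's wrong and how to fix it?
Bug: WHERE can't reference COUNT(*); aggregates are computed after WHERE

Fix: Group first, then use HAVING for the count condition

Corrected query:
SELECT title FROM movies GROUP BY title HAVING COUNT(*) > 1

Result:
(no rows)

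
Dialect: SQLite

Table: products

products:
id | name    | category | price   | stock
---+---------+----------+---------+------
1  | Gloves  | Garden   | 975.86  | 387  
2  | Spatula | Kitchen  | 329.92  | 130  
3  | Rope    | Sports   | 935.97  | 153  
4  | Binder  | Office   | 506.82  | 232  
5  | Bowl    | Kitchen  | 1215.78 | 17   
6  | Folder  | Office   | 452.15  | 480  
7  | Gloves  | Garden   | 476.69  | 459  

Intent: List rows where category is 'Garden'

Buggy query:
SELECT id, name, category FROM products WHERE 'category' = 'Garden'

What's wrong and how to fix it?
Bug: 'category' in single quotes is a string literal, not the column; the comparison is literal-vs-literal and never true

Fix: Remove the quotes around the column name (or use double quotes for an identifier)

Corrected query:
SELECT id, name, category FROM products WHERE category = 'Garden'

Result:
id | name   | category
---+--------+---------
1  | Gloves | Garden  
7  | Gloves | Garden  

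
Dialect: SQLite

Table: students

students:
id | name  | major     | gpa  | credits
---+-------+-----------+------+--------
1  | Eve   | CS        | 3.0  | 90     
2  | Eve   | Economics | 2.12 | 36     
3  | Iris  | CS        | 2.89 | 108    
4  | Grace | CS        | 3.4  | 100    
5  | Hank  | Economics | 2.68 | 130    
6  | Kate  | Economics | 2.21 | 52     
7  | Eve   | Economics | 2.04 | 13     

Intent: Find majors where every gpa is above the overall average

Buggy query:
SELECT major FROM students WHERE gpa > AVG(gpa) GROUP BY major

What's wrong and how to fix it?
Bug: WHERE evaluates per row before aggregation, so AVG() is unavailable

Fix: Compute the overall average in a scalar subquery and compare each group's MIN against it in HAVING

Corrected query:
SELECT major FROM students GROUP BY major HAVING MIN(gpa) > (SELECT AVG(gpa) FROM students)

Result:
major
-----
CS   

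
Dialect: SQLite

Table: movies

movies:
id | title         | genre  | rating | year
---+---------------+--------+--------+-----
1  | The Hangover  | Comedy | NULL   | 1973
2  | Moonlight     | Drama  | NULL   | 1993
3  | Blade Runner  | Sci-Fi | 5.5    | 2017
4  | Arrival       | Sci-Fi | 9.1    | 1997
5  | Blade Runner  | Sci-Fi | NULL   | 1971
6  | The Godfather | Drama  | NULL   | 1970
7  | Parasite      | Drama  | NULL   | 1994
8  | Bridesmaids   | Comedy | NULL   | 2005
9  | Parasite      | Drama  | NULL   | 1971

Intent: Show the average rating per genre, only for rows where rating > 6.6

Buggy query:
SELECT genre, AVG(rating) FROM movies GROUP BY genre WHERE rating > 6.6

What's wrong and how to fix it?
Bug: Row-level WHERE must come before GROUP BY in the clause order

Fix: Place WHERE between FROM and GROUP BY

Corrected query:
SELECT genre, AVG(rating) FROM movies WHERE rating > 6.6 GROUP BY genre

Result:
genre  | AVG(rating)
-------+------------
Sci-Fi | 9.1        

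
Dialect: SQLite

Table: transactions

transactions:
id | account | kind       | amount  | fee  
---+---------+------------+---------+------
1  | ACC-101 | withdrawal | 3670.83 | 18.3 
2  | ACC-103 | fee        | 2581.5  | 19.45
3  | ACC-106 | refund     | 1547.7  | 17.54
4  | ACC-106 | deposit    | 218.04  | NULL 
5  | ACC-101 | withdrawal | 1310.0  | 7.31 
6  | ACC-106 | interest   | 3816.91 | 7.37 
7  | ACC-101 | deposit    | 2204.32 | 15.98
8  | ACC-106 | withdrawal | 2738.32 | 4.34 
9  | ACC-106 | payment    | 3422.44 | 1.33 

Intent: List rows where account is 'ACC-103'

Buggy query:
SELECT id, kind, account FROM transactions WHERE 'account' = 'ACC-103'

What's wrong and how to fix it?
Bug: 'account' in single quotes is a string literal, not the column; the comparison is literal-vs-literal and never true

Fix: Reference the column as account without single quotes

Corrected query:
SELECT id, kind, account FROM transactions WHERE account = 'ACC-103'

Result:
id | kind | account
---+------+--------
2  | fee  | ACC-103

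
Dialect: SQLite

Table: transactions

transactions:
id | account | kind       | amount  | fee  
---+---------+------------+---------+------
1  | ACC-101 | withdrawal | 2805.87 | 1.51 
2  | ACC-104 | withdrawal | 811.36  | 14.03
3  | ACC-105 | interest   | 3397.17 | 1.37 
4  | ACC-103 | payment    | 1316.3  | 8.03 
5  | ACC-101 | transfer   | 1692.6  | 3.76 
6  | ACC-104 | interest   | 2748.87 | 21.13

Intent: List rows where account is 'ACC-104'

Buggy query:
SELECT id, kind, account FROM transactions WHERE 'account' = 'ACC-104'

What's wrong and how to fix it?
Bug: Single quotes denote string literals in SQL; the column name is being compared as a constant string

Fix: Reference the column as account without single quotes

Corrected query:
SELECT id, kind, account FROM transactions WHERE account = 'ACC-104'

Result:
id | kind       | account
---+------------+--------
2  | withdrawal | ACC-104
6  | interest   | ACC-104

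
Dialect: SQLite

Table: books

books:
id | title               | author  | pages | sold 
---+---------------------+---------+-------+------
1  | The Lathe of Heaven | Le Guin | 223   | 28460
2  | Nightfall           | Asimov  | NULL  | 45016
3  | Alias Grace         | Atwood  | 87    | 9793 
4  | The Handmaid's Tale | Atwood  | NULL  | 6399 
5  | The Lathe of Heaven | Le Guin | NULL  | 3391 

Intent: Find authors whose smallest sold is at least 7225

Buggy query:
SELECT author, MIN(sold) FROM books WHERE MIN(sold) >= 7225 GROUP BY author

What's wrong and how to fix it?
Bug: Aggregates like MIN are computed per group after WHERE runs

Fix: Use HAVING for the per-group MIN condition

Corrected query:
SELECT author, MIN(sold) FROM books GROUP BY author HAVING MIN(sold) >= 7225

Result:
author | MIN(sold)
-------+----------
Asimov | 45016    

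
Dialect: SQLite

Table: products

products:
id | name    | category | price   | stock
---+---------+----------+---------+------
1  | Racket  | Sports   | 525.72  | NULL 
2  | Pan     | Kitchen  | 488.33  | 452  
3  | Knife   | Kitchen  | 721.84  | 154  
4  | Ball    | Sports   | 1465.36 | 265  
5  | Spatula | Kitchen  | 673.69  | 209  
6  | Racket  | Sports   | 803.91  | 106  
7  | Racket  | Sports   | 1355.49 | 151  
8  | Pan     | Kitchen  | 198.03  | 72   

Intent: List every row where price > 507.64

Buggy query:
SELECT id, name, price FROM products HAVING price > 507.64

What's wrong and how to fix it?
Bug: HAVING filters the output of aggregation, but this query has no GROUP BY and no aggregate functions, so SQLite rejects it (HAVING clause on a non-aggregate query); the condition here is per row

Fix: Use WHERE for row-level filtering

Corrected query:
SELECT id, name, price FROM products WHERE price > 507.64

Result:
id | name    | price  
---+---------+--------
1  | Racket  | 525.72 
3  | Knife   | 721.84 
4  | Ball    | 1465.36
5  | Spatula | 673.69 
6  | Racket  | 803.91 
7  | Racket  | 1355.49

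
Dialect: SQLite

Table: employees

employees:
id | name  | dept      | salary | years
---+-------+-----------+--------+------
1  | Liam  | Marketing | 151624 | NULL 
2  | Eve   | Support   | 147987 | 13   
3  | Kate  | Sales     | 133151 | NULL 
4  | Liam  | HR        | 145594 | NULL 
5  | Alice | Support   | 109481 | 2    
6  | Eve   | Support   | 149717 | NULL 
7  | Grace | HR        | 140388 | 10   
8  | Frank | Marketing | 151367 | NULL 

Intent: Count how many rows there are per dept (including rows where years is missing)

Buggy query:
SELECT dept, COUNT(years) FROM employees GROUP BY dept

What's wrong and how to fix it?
Bug: COUNT(years) skips NULLs, so groups with missing years are undercounted

Fix: Use COUNT(*) to count all rows regardless of NULL

Corrected query:
SELECT dept, COUNT(*) FROM employees GROUP BY dept

Result:
dept      | COUNT(*)
----------+---------
HR        | 2       
Marketing | 2       
Sales     | 1       
Support   | 3       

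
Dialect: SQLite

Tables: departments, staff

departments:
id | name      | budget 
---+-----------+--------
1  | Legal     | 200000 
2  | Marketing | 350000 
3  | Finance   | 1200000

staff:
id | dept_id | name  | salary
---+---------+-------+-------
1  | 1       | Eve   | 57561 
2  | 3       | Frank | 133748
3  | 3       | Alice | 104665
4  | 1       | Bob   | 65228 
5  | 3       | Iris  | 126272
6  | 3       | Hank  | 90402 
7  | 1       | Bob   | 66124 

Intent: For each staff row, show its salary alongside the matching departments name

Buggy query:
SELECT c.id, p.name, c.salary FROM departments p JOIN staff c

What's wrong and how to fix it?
Bug: JOIN with no ON clause produces a cartesian product; every staff row pairs with every departments row

Fix: Add ON c.dept_id = p.id to the JOIN

Corrected query:
SELECT c.id, p.name, c.salary FROM departments p JOIN staff c ON c.dept_id = p.id

Result:
id | name    | salary
---+---------+-------
1  | Legal   | 57561 
2  | Finance | 133748
3  | Finance | 104665
4  | Legal   | 65228 
5  | Finance | 126272
6  | Finance | 90402 
7  | Legal   | 66124 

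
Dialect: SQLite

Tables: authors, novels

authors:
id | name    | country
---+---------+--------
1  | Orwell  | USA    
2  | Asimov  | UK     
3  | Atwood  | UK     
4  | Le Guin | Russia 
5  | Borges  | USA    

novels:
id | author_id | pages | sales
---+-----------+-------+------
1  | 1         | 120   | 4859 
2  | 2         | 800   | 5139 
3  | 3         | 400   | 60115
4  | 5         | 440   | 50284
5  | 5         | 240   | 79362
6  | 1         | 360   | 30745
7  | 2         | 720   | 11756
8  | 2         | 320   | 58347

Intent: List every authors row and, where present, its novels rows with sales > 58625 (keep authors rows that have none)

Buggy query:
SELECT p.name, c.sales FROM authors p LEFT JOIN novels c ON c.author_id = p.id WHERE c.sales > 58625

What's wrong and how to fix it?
Bug: A WHERE condition on the right-hand table after LEFT JOIN drops unmatched parents

Fix: Put 'c.sales > 58625' in the JOIN's ON clause instead of WHERE

Corrected query:
SELECT p.name, c.sales FROM authors p LEFT JOIN novels c ON c.author_id = p.id AND c.sales > 58625

Result:
name    | sales
--------+------
Orwell  | NULL 
Asimov  | NULL 
Atwood  | 60115
Le Guin | NULL 
Borges  | 79362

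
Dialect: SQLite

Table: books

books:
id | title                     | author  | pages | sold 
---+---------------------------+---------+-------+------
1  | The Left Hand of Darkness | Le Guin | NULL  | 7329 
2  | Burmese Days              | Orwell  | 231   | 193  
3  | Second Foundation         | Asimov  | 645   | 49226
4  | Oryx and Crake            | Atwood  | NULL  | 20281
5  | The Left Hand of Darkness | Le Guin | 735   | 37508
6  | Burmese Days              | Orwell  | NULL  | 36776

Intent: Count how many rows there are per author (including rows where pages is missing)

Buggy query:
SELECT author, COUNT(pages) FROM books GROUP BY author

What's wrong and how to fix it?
Bug: COUNT(column) counts non-NULL values only; rows with NULL pages aren't counted

Fix: Replace COUNT(pages) with COUNT(*)

Corrected query:
SELECT author, COUNT(*) FROM books GROUP BY author

Result:
author  | COUNT(*)
--------+---------
Asimov  | 1       
Atwood  | 1       
Le Guin | 2       
Orwell  | 2       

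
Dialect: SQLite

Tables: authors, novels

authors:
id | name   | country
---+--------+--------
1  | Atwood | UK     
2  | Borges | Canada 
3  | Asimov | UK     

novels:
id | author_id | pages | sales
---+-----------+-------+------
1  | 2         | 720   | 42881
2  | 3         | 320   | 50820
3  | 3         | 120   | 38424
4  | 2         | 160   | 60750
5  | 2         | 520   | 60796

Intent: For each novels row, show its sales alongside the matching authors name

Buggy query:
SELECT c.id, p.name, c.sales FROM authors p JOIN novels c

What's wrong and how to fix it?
Bug: JOIN with no ON clause produces a cartesian product; every novels row pairs with every authors row

Fix: Add ON c.author_id = p.id to the JOIN

Corrected query:
SELECT c.id, p.name, c.sales FROM authors p JOIN novels c ON c.author_id = p.id

Result:
id | name   | sales
---+--------+------
1  | Borges | 42881
2  | Asimov | 50820
3  | Asimov | 38424
4  | Borges | 60750
5  | Borges | 60796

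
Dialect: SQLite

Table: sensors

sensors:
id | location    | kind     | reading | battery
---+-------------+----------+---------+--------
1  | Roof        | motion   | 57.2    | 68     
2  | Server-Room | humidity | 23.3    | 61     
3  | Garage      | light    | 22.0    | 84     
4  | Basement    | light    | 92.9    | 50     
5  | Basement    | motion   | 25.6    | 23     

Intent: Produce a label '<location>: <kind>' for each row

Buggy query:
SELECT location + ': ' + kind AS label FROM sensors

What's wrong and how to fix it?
Bug: '+' is numeric addition; on text columns SQLite converts them to 0 instead of concatenating

Fix: Use the || operator for string concatenation

Corrected query:
SELECT location || ': ' || kind AS label FROM sensors

Result:
label                
---------------------
Roof: motion         
Server-Room: humidity
Garage: light        
Basement: light      
Basement: motion     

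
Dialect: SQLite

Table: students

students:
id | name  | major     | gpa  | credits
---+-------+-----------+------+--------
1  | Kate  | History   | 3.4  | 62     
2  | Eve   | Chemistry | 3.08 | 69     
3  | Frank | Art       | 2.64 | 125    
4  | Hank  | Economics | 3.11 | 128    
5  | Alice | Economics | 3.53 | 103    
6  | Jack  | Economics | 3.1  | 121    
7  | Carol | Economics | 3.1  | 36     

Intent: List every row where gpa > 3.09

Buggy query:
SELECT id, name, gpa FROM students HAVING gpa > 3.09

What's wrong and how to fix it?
Bug: This is a non-aggregate query (no GROUP BY, no aggregates), so in SQLite the HAVING clause is invalid here; a row-level condition belongs in WHERE

Fix: Replace HAVING with WHERE since the condition applies to individual rows

Corrected query:
SELECT id, name, gpa FROM students WHERE gpa > 3.09

Result:
id | name  | gpa 
---+-------+-----
1  | Kate  | 3.4 
4  | Hank  | 3.11
5  | Alice | 3.53
6  | Jack  | 3.1 
7  | Carol | 3.1 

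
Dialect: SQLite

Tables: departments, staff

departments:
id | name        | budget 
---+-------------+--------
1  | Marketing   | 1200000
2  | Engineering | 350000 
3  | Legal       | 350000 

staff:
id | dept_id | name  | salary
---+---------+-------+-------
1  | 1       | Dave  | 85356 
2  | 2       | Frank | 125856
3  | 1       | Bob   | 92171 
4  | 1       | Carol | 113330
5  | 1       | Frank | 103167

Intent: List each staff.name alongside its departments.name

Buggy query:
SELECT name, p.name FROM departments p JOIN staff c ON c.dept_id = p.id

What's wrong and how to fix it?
Bug: Both tables have a 'name' column; the unqualified reference is ambiguous

Fix: Qualify the column with its table alias (c.name)

Corrected query:
SELECT c.name, p.name FROM departments p JOIN staff c ON c.dept_id = p.id

Result:
name  | name       
------+------------
Dave  | Marketing  
Frank | Engineering
Bob   | Marketing  
Carol | Marketing  
Frank | Marketing  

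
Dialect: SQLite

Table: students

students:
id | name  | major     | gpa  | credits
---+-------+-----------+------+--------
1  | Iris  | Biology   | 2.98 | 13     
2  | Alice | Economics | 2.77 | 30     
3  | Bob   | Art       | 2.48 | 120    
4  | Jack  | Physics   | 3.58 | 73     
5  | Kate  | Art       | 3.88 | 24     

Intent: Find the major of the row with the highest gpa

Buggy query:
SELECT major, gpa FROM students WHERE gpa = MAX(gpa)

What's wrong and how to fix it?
Bug: WHERE is evaluated per row; an aggregate over the whole table isn't defined there

Fix: Use a subquery: WHERE gpa = (SELECT MAX(gpa) FROM students)

Corrected query:
SELECT major, gpa FROM students WHERE gpa = (SELECT MAX(gpa) FROM students)

Result:
major | gpa 
------+-----
Art   | 3.88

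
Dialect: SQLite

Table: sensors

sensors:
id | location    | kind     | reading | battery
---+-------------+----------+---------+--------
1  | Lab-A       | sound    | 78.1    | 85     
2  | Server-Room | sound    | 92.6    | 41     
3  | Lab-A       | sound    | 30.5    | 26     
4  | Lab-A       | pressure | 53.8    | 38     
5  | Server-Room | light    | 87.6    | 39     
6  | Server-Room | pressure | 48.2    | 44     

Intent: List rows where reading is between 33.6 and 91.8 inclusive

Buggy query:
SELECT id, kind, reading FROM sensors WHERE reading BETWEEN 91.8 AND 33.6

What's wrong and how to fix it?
Bug: The bounds are reversed; BETWEEN a AND b requires a <= b to match anything

Fix: Swap the bounds so the smaller value comes first

Corrected query:
SELECT id, kind, reading FROM sensors WHERE reading BETWEEN 33.6 AND 91.8

Result:
id | kind     | reading
---+----------+--------
1  | sound    | 78.1   
4  | pressure | 53.8   
5  | light    | 87.6   
6  | pressure | 48.2   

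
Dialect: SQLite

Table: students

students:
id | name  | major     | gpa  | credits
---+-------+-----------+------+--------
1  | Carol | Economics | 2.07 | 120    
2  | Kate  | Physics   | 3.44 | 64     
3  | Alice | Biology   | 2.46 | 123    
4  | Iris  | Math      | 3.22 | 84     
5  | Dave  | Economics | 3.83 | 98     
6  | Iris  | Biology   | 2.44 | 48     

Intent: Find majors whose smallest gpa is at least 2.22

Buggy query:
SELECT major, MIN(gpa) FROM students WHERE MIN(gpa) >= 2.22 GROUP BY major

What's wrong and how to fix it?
Bug: Aggregates like MIN are computed per group after WHERE runs

Fix: Use HAVING for the per-group MIN condition

Corrected query:
SELECT major, MIN(gpa) FROM students GROUP BY major HAVING MIN(gpa) >= 2.22

Result:
major   | MIN(gpa)
--------+---------
Biology | 2.44    
Math    | 3.22    
Physics | 3.44    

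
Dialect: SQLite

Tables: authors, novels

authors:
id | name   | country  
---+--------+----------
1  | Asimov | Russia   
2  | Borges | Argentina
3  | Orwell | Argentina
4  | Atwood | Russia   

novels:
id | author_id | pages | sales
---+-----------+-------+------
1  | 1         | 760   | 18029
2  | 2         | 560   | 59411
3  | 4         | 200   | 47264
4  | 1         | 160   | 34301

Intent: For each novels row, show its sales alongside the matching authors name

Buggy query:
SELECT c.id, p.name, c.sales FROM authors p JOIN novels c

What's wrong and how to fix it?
Bug: JOIN with no ON clause produces a cartesian product; every novels row pairs with every authors row

Fix: Add ON c.author_id = p.id to the JOIN

Corrected query:
SELECT c.id, p.name, c.sales FROM authors p JOIN novels c ON c.author_id = p.id

Result:
id | name   | sales
---+--------+------
1  | Asimov | 18029
2  | Borges | 59411
3  | Atwood | 47264
4  | Asimov | 34301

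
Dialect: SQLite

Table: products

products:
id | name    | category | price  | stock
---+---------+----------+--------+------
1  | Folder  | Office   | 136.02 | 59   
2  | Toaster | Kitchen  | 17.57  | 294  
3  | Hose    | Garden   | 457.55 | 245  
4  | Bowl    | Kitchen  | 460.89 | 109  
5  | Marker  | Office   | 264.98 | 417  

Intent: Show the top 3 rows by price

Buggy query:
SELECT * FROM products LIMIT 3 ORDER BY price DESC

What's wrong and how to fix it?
Bug: ORDER BY cannot follow LIMIT; LIMIT is the final clause

Fix: Sort with ORDER BY, then apply LIMIT

Corrected query:
SELECT * FROM products ORDER BY price DESC LIMIT 3

Result:
id | name   | category | price  | stock
---+--------+----------+--------+------
4  | Bowl   | Kitchen  | 460.89 | 109  
3  | Hose   | Garden   | 457.55 | 245  
5  | Marker | Office   | 264.98 | 417  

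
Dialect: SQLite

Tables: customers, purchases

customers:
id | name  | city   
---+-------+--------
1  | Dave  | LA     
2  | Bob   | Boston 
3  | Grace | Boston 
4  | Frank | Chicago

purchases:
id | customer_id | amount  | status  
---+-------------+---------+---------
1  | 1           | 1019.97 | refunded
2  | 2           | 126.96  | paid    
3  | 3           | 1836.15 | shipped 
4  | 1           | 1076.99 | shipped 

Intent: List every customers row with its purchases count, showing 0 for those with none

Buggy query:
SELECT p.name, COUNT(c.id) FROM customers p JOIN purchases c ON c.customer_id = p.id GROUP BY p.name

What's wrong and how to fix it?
Bug: INNER JOIN drops customers rows that have no matching purchases rows

Fix: Switch to LEFT JOIN to retain unmatched parent rows

Corrected query:
SELECT p.name, COUNT(c.id) FROM customers p LEFT JOIN purchases c ON c.customer_id = p.id GROUP BY p.name

Result:
name  | COUNT(c.id)
------+------------
Bob   | 1          
Dave  | 2          
Frank | 0          
Grace | 1          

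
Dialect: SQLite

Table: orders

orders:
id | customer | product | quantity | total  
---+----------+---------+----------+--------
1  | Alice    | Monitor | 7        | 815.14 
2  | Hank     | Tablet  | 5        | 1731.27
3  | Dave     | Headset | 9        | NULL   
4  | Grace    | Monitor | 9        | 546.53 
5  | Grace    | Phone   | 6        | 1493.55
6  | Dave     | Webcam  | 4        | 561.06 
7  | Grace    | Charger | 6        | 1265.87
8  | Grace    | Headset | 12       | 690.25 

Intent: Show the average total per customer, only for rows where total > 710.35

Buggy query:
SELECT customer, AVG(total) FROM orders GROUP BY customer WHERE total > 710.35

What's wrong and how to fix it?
Bug: Row-level WHERE must come before GROUP BY in the clause order

Fix: Place WHERE between FROM and GROUP BY

Corrected query:
SELECT customer, AVG(total) FROM orders WHERE total > 710.35 GROUP BY customer

Result:
customer | AVG(total)
---------+-----------
Alice    | 815.14    
Grace    | 1379.71   
Hank     | 1731.27   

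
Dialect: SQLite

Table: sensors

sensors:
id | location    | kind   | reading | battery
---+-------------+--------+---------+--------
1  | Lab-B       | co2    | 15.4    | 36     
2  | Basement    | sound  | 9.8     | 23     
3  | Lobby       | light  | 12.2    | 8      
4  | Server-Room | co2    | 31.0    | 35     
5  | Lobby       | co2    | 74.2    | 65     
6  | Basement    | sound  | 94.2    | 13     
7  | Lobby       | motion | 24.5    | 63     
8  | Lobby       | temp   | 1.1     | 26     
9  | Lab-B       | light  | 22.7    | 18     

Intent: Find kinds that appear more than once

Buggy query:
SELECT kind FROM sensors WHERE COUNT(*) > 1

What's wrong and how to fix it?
Bug: WHERE can't reference COUNT(*); aggregates are computed after WHERE

Fix: Group first, then use HAVING for the count condition

Corrected query:
SELECT kind FROM sensors GROUP BY kind HAVING COUNT(*) > 1

Result:
kind 
-----
co2  
light
sound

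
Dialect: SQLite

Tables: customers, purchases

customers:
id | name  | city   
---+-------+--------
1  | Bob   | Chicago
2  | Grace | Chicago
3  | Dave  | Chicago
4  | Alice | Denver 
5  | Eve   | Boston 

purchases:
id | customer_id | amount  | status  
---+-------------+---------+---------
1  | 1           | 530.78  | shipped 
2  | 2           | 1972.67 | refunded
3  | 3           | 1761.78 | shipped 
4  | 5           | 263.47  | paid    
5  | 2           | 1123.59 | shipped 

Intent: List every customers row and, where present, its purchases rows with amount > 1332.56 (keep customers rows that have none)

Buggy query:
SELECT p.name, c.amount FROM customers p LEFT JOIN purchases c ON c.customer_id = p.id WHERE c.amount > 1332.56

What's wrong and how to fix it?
Bug: A WHERE condition on the right-hand table after LEFT JOIN drops unmatched parents

Fix: Move the right-table condition into the ON clause so unmatched parents are kept

Corrected query:
SELECT p.name, c.amount FROM customers p LEFT JOIN purchases c ON c.customer_id = p.id AND c.amount > 1332.56

Result:
name  | amount 
------+--------
Bob   | NULL   
Grace | 1972.67
Dave  | 1761.78
Alice | NULL   
Eve   | NULL   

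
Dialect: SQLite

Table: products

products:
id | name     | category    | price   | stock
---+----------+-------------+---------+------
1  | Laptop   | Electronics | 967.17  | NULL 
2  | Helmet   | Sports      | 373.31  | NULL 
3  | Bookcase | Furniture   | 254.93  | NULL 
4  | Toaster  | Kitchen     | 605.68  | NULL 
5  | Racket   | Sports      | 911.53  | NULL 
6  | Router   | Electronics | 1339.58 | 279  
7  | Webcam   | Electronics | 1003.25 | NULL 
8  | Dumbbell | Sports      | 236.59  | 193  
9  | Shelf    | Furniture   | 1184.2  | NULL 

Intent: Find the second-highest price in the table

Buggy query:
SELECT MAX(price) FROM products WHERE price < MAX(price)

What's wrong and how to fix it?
Bug: The inner MAX is an aggregate inside WHERE, which is not allowed

Fix: Compute the overall MAX in a subquery, then take MAX of rows below it

Corrected query:
SELECT MAX(price) FROM products WHERE price < (SELECT MAX(price) FROM products)

Result:
MAX(price)
----------
1184.2    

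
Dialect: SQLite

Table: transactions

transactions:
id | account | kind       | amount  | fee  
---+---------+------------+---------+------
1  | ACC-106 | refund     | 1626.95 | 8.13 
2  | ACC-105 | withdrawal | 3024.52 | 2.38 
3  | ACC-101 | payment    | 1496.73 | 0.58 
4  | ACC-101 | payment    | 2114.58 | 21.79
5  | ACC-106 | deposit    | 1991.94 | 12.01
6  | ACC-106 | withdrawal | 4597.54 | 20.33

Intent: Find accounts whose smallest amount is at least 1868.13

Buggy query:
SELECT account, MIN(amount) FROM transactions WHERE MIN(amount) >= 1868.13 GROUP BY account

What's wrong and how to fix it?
Bug: Aggregates like MIN are computed per group after WHERE runs

Fix: Use HAVING for the per-group MIN condition

Corrected query:
SELECT account, MIN(amount) FROM transactions GROUP BY account HAVING MIN(amount) >= 1868.13

Result:
account | MIN(amount)
--------+------------
ACC-105 | 3024.52    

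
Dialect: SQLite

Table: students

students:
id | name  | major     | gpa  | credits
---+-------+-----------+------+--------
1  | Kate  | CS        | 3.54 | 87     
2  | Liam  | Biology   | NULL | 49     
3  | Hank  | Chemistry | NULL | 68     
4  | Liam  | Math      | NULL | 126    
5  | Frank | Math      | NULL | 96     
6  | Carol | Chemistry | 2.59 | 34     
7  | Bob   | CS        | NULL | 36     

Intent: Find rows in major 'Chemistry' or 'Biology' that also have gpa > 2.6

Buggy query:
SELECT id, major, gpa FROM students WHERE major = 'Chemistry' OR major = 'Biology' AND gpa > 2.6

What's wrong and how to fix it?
Bug: AND binds tighter than OR, so this parses as major = 'Chemistry' OR (major = 'Biology' AND gpa > 2.6)

Fix: Add parentheses around the OR so the AND applies to both alternatives

Corrected query:
SELECT id, major, gpa FROM students WHERE (major = 'Chemistry' OR major = 'Biology') AND gpa > 2.6

Result:
(no rows)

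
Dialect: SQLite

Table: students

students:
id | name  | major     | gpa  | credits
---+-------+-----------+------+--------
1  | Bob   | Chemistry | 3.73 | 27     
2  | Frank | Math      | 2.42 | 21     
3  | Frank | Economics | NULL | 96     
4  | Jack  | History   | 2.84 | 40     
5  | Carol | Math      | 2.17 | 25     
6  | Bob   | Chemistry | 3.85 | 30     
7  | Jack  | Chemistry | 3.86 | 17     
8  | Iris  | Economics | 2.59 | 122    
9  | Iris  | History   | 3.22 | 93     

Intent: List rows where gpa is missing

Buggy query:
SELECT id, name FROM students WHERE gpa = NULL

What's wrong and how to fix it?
Bug: Comparing to NULL with '=' never matches; NULL = NULL is unknown, not true

Fix: Replace '= NULL' with 'IS NULL'

Corrected query:
SELECT id, name FROM students WHERE gpa IS NULL

Result:
id | name 
---+------
3  | Frank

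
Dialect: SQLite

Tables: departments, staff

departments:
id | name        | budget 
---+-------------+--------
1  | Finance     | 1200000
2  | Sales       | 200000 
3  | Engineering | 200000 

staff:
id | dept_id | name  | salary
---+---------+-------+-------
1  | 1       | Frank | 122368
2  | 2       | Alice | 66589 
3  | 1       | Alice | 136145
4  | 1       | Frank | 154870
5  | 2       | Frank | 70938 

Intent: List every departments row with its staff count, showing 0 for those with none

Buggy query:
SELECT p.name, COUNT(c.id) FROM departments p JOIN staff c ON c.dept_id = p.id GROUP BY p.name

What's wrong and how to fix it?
Bug: An inner join excludes parents with zero children

Fix: Switch to LEFT JOIN to retain unmatched parent rows

Corrected query:
SELECT p.name, COUNT(c.id) FROM departments p LEFT JOIN staff c ON c.dept_id = p.id GROUP BY p.name

Result:
name        | COUNT(c.id)
------------+------------
Engineering | 0          
Finance     | 3          
Sales       | 2          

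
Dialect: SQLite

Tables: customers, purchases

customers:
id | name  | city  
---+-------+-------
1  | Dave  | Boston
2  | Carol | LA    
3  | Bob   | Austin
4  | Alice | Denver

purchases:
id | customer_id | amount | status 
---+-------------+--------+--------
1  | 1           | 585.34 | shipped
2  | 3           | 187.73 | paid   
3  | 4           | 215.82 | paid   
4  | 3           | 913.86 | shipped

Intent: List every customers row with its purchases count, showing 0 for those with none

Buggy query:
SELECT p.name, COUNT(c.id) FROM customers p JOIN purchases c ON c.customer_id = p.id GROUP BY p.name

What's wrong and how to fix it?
Bug: INNER JOIN drops customers rows that have no matching purchases rows

Fix: Switch to LEFT JOIN to retain unmatched parent rows

Corrected query:
SELECT p.name, COUNT(c.id) FROM customers p LEFT JOIN purchases c ON c.customer_id = p.id GROUP BY p.name

Result:
name  | COUNT(c.id)
------+------------
Alice | 1          
Bob   | 2          
Carol | 0          
Dave  | 1          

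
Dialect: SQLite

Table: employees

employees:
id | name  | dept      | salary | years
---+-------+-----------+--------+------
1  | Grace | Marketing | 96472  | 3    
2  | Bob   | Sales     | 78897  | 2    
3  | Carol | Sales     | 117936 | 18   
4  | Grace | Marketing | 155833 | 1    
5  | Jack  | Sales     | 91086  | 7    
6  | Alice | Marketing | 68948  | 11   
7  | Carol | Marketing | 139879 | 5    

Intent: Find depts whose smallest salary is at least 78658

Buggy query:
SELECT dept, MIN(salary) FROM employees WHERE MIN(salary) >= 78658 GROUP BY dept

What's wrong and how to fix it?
Bug: Aggregates like MIN are computed per group after WHERE runs

Fix: Use HAVING for the per-group MIN condition

Corrected query:
SELECT dept, MIN(salary) FROM employees GROUP BY dept HAVING MIN(salary) >= 78658

Result:
dept  | MIN(salary)
------+------------
Sales | 78897      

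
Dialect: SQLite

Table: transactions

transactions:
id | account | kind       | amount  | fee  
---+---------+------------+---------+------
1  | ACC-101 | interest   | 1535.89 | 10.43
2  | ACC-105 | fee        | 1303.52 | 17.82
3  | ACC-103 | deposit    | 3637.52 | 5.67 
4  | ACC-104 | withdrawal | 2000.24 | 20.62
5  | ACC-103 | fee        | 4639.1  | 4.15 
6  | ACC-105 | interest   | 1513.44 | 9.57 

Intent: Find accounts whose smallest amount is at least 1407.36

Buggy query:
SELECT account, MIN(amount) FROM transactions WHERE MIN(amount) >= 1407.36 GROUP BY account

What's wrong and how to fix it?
Bug: MIN() in WHERE is a misuse of aggregate

Fix: Replace WHERE with HAVING after the GROUP BY

Corrected query:
SELECT account, MIN(amount) FROM transactions GROUP BY account HAVING MIN(amount) >= 1407.36

Result:
account | MIN(amount)
--------+------------
ACC-101 | 1535.89    
ACC-103 | 3637.52    
ACC-104 | 2000.24    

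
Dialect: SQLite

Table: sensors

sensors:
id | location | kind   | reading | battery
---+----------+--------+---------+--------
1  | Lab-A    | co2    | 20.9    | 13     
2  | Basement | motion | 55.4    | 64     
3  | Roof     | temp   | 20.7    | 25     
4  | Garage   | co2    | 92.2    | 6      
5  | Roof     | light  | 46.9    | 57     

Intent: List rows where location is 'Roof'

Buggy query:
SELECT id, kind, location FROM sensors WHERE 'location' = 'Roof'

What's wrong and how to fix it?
Bug: Single quotes denote string literals in SQL; the column name is being compared as a constant string

Fix: Remove the quotes around the column name (or use double quotes for an identifier)

Corrected query:
SELECT id, kind, location FROM sensors WHERE location = 'Roof'

Result:
id | kind  | location
---+-------+---------
3  | temp  | Roof    
5  | light | Roof    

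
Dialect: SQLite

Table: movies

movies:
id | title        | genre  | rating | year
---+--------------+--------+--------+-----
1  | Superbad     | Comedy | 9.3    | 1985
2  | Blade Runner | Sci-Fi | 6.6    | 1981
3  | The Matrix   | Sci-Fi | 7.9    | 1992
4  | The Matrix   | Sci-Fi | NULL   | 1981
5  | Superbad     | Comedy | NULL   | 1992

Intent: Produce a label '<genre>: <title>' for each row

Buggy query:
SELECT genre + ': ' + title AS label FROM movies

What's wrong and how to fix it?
Bug: SQLite uses || for string concatenation; + coerces text to numbers (yielding 0)

Fix: Use the || operator for string concatenation

Corrected query:
SELECT genre || ': ' || title AS label FROM movies

Result:
label               
--------------------
Comedy: Superbad    
Sci-Fi: Blade Runner
Sci-Fi: The Matrix  
Sci-Fi: The Matrix  
Comedy: Superbad    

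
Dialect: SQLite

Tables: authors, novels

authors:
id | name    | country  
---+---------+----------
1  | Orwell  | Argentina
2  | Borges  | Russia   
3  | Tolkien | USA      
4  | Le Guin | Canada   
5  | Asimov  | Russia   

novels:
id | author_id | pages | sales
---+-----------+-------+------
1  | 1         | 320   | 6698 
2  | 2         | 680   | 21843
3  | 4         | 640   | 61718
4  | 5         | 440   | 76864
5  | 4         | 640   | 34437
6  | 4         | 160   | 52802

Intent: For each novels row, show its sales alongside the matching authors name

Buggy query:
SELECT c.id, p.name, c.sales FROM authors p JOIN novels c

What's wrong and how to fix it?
Bug: Missing join condition: each novels row is matched to all authors rows instead of just its own

Fix: Add ON c.author_id = p.id to the JOIN

Corrected query:
SELECT c.id, p.name, c.sales FROM authors p JOIN novels c ON c.author_id = p.id

Result:
id | name    | sales
---+---------+------
1  | Orwell  | 6698 
2  | Borges  | 21843
3  | Le Guin | 61718
4  | Asimov  | 76864
5  | Le Guin | 34437
6  | Le Guin | 52802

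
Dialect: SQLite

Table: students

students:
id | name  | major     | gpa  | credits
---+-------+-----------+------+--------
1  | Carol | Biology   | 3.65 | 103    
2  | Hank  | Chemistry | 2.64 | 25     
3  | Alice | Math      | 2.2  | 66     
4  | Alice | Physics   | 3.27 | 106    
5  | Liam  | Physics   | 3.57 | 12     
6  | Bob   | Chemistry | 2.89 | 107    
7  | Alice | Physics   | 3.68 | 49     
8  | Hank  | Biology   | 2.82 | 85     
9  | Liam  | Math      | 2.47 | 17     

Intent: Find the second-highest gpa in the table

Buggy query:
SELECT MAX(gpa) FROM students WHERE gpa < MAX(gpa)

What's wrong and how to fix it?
Bug: MAX(gpa) on the right of the comparison is an aggregate-in-WHERE error

Fix: Put the inner MAX in a scalar subquery

Corrected query:
SELECT MAX(gpa) FROM students WHERE gpa < (SELECT MAX(gpa) FROM students)

Result:
MAX(gpa)
--------
3.65    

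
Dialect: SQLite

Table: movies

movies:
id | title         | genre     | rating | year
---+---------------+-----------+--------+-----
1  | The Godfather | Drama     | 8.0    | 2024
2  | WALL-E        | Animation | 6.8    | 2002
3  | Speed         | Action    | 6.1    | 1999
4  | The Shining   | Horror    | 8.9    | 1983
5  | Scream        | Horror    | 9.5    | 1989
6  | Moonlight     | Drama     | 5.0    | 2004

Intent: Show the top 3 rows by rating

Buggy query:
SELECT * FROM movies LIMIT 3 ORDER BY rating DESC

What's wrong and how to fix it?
Bug: LIMIT must come after ORDER BY

Fix: Sort with ORDER BY, then apply LIMIT

Corrected query:
SELECT * FROM movies ORDER BY rating DESC LIMIT 3

Result:
id | title         | genre  | rating | year
---+---------------+--------+--------+-----
5  | Scream        | Horror | 9.5    | 1989
4  | The Shining   | Horror | 8.9    | 1983
1  | The Godfather | Drama  | 8      | 2024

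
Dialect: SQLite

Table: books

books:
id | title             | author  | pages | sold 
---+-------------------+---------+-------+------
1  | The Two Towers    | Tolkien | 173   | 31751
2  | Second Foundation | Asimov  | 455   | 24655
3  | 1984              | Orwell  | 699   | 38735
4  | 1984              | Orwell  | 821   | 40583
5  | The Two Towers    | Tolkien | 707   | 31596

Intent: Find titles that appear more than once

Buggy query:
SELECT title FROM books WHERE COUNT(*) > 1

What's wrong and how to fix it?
Bug: WHERE can't reference COUNT(*); aggregates are computed after WHERE

Fix: GROUP BY title, then filter groups with HAVING COUNT(*) > 1

Corrected query:
SELECT title FROM books GROUP BY title HAVING COUNT(*) > 1

Result:
title         
--------------
1984          
The Two Towers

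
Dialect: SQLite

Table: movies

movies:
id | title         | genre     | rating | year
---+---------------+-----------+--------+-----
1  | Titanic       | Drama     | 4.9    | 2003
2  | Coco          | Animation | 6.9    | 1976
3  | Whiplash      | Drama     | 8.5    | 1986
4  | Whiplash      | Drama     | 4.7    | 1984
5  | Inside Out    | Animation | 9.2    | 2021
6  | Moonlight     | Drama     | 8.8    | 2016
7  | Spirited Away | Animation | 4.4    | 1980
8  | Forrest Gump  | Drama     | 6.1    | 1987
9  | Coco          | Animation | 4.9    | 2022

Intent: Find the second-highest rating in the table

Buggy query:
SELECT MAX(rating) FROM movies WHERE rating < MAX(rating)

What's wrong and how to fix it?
Bug: MAX(rating) on the right of the comparison is an aggregate-in-WHERE error

Fix: Compute the overall MAX in a subquery, then take MAX of rows below it

Corrected query:
SELECT MAX(rating) FROM movies WHERE rating < (SELECT MAX(rating) FROM movies)

Result:
MAX(rating)
-----------
8.8        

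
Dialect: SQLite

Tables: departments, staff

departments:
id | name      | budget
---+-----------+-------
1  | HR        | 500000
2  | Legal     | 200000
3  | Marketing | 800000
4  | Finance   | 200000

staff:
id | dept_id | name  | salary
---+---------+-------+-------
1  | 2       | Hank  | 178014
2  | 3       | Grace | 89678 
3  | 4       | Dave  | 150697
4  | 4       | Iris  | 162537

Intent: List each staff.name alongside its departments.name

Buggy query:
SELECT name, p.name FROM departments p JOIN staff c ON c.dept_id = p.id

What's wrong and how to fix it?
Bug: Both tables have a 'name' column; the unqualified reference is ambiguous

Fix: Qualify the column with its table alias (c.name)

Corrected query:
SELECT c.name, p.name FROM departments p JOIN staff c ON c.dept_id = p.id

Result:
name  | name     
------+----------
Hank  | Legal    
Grace | Marketing
Dave  | Finance  
Iris  | Finance  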